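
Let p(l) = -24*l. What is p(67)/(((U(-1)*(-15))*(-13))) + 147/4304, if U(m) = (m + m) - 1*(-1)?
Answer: 2316499/279760 ≈ 8.2803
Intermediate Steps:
U(m) = 1 + 2*m (U(m) = 2*m + 1 = 1 + 2*m)
p(67)/(((U(-1)*(-15))*(-13))) + 147/4304 = (-24*67)/((((1 + 2*(-1))*(-15))*(-13))) + 147/4304 = -1608*1/(195*(1 - 2)) + 147*(1/4304) = -1608/(-1*(-15)*(-13)) + 147/4304 = -1608/(15*(-13)) + 147/4304 = -1608/(-195) + 147/4304 = -1608*(-1/195) + 147/4304 = 536/65 + 147/4304 = 2316499/279760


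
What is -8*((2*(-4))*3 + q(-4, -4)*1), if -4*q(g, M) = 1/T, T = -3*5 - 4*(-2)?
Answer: 1342/7 ≈ 191.71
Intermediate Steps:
T = -7 (T = -15 + 8 = -7)
q(g, M) = 1/28 (q(g, M) = -1/4/(-7) = -1/4*(-1/7) = 1/28)
-8*((2*(-4))*3 + q(-4, -4)*1) = -8*((2*(-4))*3 + (1/28)*1) = -8*(-8*3 + 1/28) = -8*(-24 + 1/28) = -8*(-671/28) = 1342/7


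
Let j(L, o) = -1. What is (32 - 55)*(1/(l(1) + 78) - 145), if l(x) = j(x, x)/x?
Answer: 256772/77 ≈ 3334.7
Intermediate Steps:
l(x) = -1/x
(32 - 55)*(1/(l(1) + 78) - 145) = (32 - 55)*(1/(-1/1 + 78) - 145) = -23*(1/(-1*1 + 78) - 145) = -23*(1/(-1 + 78) - 145) = -23*(1/77 - 145) = -23*(-11164/77) = 256772/77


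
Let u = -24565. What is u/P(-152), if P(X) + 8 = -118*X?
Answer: -24565/17928 ≈ -1.3702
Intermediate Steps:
P(X) = -8 - 118*X
u/P(-152) = -24565/(-8 - 118*(-152)) = -24565/(-8 + 17936) = -24565/17928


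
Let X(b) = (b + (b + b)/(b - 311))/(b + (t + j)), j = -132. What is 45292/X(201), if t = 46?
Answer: 2137850/81 ≈ 26393.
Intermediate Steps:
X(b) = (b + 2*b/(-311 + b))/(-86 + b) (X(b) = (b + (b + b)/(b - 311))/(b + (46 - 132)) = (b + (2*b)/(-311 + b))/(b - 86) = (b + 2*b/(-311 + b))/(-86 + b))
45292/X(201) = 45292/((201*(-309 + 201)/(26746 + 201² - 397*201))) = 45292/((201*(-108)/(26746 + 40401 - 79797))) = 45292/((201*(-108)/(-12650))) = 45292/((201*(-1/12650)*(-108))) = 45292/(10854/6325) = 45292*(6325/10854) = 2137850/81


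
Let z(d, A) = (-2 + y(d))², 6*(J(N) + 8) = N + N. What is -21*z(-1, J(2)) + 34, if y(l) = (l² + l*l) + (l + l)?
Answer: -50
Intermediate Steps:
J(N) = -8 + N/3 (J(N) = -8 + (N + N)/6 = -8 + (2*N)/6 = -8 + N/3)
y(l) = 2*l + 2*l² (y(l) = (l² + l²) + 2*l = 2*l² + 2*l = 2*l + 2*l²)
z(d, A) = (-2 + 2*d*(1 + d))²
-21*z(-1, J(2)) + 34 = -84*(-1 - (1 - 1))² + 34 = -84*(-1 - 1*0)² + 34 = -84*(-1 + 0)² + 34 = -84*(-1)² + 34 = -84 + 34 = -50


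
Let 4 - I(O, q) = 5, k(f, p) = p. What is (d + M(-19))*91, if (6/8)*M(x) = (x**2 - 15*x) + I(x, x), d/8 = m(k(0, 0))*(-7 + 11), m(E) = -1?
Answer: 75348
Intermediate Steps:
d = -32 (d = 8*(-(-7 + 11)) = 8*(-1*4) = 8*(-4) = -32)
I(O, q) = -1 (I(O, q) = 4 - 1*5 = 4 - 5 = -1)
M(x) = -4/3 - 20*x + 4*x**2/3 (M(x) = 4*((x**2 - 15*x) - 1)/3 = 4*(-1 + x**2 - 15*x)/3 = -4/3 - 20*x + 4*x**2/3)
(d + M(-19))*91 = (-32 + (-4/3 - 20*(-19) + (4/3)*(-19)**2))*91 = (-32 + (-4/3 + 380 + (4/3)*361))*91 = (-32 + (-4/3 + 380 + 1444/3))*91 = (-32 + 860)*91 = 828*91 = 75348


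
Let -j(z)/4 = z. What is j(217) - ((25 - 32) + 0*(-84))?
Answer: -861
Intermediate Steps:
j(z) = -4*z
j(217) - ((25 - 32) + 0*(-84)) = -4*217 - ((25 - 32) + 0*(-84)) = -868 - (-7 + 0) = -868 - 1*(-7) = -868 + 7 = -861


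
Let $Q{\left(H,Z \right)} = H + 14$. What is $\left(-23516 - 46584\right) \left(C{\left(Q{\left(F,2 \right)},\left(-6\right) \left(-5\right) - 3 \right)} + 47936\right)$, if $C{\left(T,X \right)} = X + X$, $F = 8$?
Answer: $-3364099000$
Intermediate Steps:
$Q{\left(H,Z \right)} = 14 + H$
$C{\left(T,X \right)} = 2 X$
$\left(-23516 - 46584\right) \left(C{\left(Q{\left(F,2 \right)},\left(-6\right) \left(-5\right) - 3 \right)} + 47936\right) = \left(-23516 - 46584\right) \left(2 \left(\left(-6\right) \left(-5\right) - 3\right) + 47936\right) = - 70100 \left(2 \left(30 - 3\right) + 47936\right) = - 70100 \left(2 \cdot 27 + 47936\right) = - 70100 \left(54 + 47936\right) = \left(-70100\right) 47990 = -3364099000$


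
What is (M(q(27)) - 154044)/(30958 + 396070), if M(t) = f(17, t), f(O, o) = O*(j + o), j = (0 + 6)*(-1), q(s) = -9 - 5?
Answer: -38596/106757 ≈ -0.36153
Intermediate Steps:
q(s) = -14
j = -6 (j = 6*(-1) = -6)
f(O, o) = O*(-6 + o)
M(t) = -102 + 17*t (M(t) = 17*(-6 + t) = -102 + 17*t)
(M(q(27)) - 154044)/(30958 + 396070) = ((-102 + 17*(-14)) - 154044)/(30958 + 396070) = ((-102 - 238) - 154044)/427028 = (-340 - 154044)*(1/427028) = -154384*1/427028 = -38596/106757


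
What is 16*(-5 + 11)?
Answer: 96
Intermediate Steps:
16*(-5 + 11) = 16*6 = 96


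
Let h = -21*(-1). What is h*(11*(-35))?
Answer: -8085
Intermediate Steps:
h = 21
h*(11*(-35)) = 21*(11*(-35)) = 21*(-385) = -8085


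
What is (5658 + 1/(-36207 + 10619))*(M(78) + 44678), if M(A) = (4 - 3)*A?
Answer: 1619908767667/6397 ≈ 2.5323e+8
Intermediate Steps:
M(A) = A (M(A) = 1*A = A)
(5658 + 1/(-36207 + 10619))*(M(78) + 44678) = (5658 + 1/(-36207 + 10619))*(78 + 44678) = (5658 + 1/(-25588))*44756 = (5658 - 1/25588)*44756 = (144776903/25588)*44756 = 1619908767667/6397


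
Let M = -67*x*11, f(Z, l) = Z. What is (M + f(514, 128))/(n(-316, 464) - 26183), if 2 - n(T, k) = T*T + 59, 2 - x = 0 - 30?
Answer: 3845/21016 ≈ 0.18296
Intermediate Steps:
x = 32 (x = 2 - (0 - 30) = 2 - 1*(-30) = 2 + 30 = 32)
n(T, k) = -57 - T² (n(T, k) = 2 - (T*T + 59) = 2 - (T² + 59) = 2 - (59 + T²) = 2 + (-59 - T²) = -57 - T²)
M = -23584 (M = -67*32*11 = -2144*11 = -23584)
(M + f(514, 128))/(n(-316, 464) - 26183) = (-23584 + 514)/((-57 - 1*(-316)²) - 26183) = -23070/((-57 - 1*99856) - 26183) = -23070/((-57 - 99856) - 26183) = -23070/(-99913 - 26183) = -23070/(-126096) = -23070*(-1/126096) = 3845/21016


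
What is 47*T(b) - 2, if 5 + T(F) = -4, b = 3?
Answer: -425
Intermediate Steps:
T(F) = -9 (T(F) = -5 - 4 = -9)
47*T(b) - 2 = 47*(-9) - 2 = -423 - 2 = -425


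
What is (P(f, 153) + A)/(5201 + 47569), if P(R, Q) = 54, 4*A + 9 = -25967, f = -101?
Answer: -644/5277 ≈ -0.12204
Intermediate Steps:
A = -6494 (A = -9/4 + (¼)*(-25967) = -9/4 - 25967/4 = -6494)
(P(f, 153) + A)/(5201 + 47569) = (54 - 6494)/(5201 + 47569) = -6440/52770 = -6440*1/52770 = -644/5277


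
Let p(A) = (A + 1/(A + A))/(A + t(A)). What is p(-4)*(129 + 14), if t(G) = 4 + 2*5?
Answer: -4719/80 ≈ -58.987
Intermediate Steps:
t(G) = 14 (t(G) = 4 + 10 = 14)
p(A) = (A + 1/(2*A))/(14 + A) (p(A) = (A + 1/(A + A))/(A + 14) = (A + 1/(2*A))/(14 + A))
p(-4)*(129 + 14) = ((½ + (-4)²)/((-4)*(14 - 4)))*(129 + 14) = -¼*(½ + 16)/10*143 = -¼*⅒*33/2*143 = -33/80*143 = -4719/80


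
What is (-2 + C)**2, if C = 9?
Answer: 49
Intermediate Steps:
(-2 + C)**2 = (-2 + 9)**2 = 7**2 = 49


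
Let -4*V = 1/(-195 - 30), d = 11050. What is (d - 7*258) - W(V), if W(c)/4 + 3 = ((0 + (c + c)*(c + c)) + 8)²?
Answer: 92264059259999/10251562500 ≈ 9000.0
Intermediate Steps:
V = 1/900 (V = -1/(4*(-195 - 30)) = -¼/(-225) = -¼*(-1/225) = 1/900 ≈ 0.0011111)
W(c) = -12 + 4*(8 + 4*c²)² (W(c) = -12 + 4*((0 + (c + c)*(c + c)) + 8)² = -12 + 4*((0 + (2*c)*(2*c)) + 8)² = -12 + 4*((0 + 4*c²) + 8)² = -12 + 4*(4*c² + 8)² = -12 + 4*(8 + 4*c²)²)
(d - 7*258) - W(V) = (11050 - 7*258) - (-12 + 64*(2 + (1/900)²)²) = (11050 - 1806) - (-12 + 64*(2 + 1/810000)²) = 9244 - (-12 + 64*(1620001/810000)²) = 9244 - (-12 + 64*(2624403240001/656100000000)) = 9244 - (-12 + 2624403240001/10251562500) = 9244 - 1*2501384490001/10251562500 = 9244 - 2501384490001/10251562500 = 92264059259999/10251562500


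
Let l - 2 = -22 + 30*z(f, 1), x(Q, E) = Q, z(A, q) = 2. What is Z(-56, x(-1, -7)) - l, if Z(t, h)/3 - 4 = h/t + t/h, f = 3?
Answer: 7843/56 ≈ 140.05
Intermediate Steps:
Z(t, h) = 12 + 3*h/t + 3*t/h (Z(t, h) = 12 + 3*(h/t + t/h) = 12 + (3*h/t + 3*t/h) = 12 + 3*h/t + 3*t/h)
l = 40 (l = 2 + (-22 + 30*2) = 2 + (-22 + 60) = 2 + 38 = 40)
Z(-56, x(-1, -7)) - l = (12 + 3*(-1)/(-56) + 3*(-56)/(-1)) - 1*40 = (12 + 3*(-1)*(-1/56) + 3*(-56)*(-1)) - 40 = (12 + 3/56 + 168) - 40 = 10083/56 - 40 = 7843/56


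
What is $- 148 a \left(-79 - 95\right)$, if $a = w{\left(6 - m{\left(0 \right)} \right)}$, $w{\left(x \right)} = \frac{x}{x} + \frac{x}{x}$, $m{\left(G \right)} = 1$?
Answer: $51504$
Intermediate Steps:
$w{\left(x \right)} = 2$ ($w{\left(x \right)} = 1 + 1 = 2$)
$a = 2$
$- 148 a \left(-79 - 95\right) = \left(-148\right) 2 \left(-79 - 95\right) = \left(-296\right) \left(-174\right) = 51504$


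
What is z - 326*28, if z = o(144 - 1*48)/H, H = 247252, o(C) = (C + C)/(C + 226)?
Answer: -90840879280/9951893 ≈ -9128.0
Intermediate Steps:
o(C) = 2*C/(226 + C) (o(C) = (2*C)/(226 + C) = 2*C/(226 + C))
z = 24/9951893 (z = (2*(144 - 1*48)/(226 + (144 - 1*48)))/247252 = (2*(144 - 48)/(226 + (144 - 48)))*(1/247252) = (2*96/(226 + 96))*(1/247252) = (2*96/322)*(1/247252) = (2*96*(1/322))*(1/247252) = (96/161)*(1/247252) = 24/9951893 ≈ 2.4116e-6)
z - 326*28 = 24/9951893 - 326*28 = 24/9951893 - 9128 = -90840879280/9951893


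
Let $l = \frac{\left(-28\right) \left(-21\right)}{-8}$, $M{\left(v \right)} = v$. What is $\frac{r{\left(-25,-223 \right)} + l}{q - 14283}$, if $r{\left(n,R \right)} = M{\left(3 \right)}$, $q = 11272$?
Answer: $\frac{141}{6022} \approx 0.023414$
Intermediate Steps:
$r{\left(n,R \right)} = 3$
$l = - \frac{147}{2}$ ($l = 588 \left(- \frac{1}{8}\right) = - \frac{147}{2} \approx -73.5$)
$\frac{r{\left(-25,-223 \right)} + l}{q - 14283} = \frac{3 - \frac{147}{2}}{11272 - 14283} = - \frac{141}{2 \left(-3011\right)} = \left(- \frac{141}{2}\right) \left(- \frac{1}{3011}\right) = \frac{141}{6022}$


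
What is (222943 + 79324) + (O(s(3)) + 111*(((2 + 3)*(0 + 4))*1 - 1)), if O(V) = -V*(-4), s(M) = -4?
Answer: 304360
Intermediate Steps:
O(V) = 4*V
(222943 + 79324) + (O(s(3)) + 111*(((2 + 3)*(0 + 4))*1 - 1)) = (222943 + 79324) + (4*(-4) + 111*(((2 + 3)*(0 + 4))*1 - 1)) = 302267 + (-16 + 111*((5*4)*1 - 1)) = 302267 + (-16 + 111*(20*1 - 1)) = 302267 + (-16 + 111*(20 - 1)) = 302267 + (-16 + 111*19) = 302267 + (-16 + 2109) = 302267 + 2093 = 304360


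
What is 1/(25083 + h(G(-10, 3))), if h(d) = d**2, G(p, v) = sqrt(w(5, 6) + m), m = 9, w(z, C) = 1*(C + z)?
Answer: 1/25103 ≈ 3.9836e-5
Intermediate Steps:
w(z, C) = C + z
G(p, v) = 2*sqrt(5) (G(p, v) = sqrt((6 + 5) + 9) = sqrt(11 + 9) = sqrt(20) = 2*sqrt(5))
1/(25083 + h(G(-10, 3))) = 1/(25083 + (2*sqrt(5))**2) = 1/(25083 + 20) = 1/25103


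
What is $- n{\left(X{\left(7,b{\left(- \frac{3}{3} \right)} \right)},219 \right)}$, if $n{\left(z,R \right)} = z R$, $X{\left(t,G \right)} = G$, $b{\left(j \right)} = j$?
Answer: $219$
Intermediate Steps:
$n{\left(z,R \right)} = R z$
$- n{\left(X{\left(7,b{\left(- \frac{3}{3} \right)} \right)},219 \right)} = - 219 \left(- \frac{3}{3}\right) = - 219 \left(\left(-3\right) \frac{1}{3}\right) = - 219 \left(-1\right) = \left(-1\right) \left(-219\right) = 219$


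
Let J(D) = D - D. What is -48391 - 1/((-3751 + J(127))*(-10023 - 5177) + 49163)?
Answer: -2761401589934/57064363 ≈ -48391.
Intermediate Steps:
J(D) = 0
-48391 - 1/((-3751 + J(127))*(-10023 - 5177) + 49163) = -48391 - 1/((-3751 + 0)*(-10023 - 5177) + 49163) = -48391 - 1/(-3751*(-15200) + 49163) = -48391 - 1/(57015200 + 49163) = -48391 - 1/57064363 = -2761401589934/57064363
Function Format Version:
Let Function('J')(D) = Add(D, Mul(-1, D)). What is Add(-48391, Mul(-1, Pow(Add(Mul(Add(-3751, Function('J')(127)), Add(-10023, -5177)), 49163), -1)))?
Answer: Rational(-2761401589934, 57064363) ≈ -48391.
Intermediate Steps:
Function('J')(D) = 0
Add(-48391, Mul(-1, Pow(Add(Mul(Add(-3751, Function('J')(127)), Add(-10023, -5177)), 49163), -1))) = Add(-48391, Mul(-1, Pow(Add(Mul(Add(-3751, 0), Add(-10023, -5177)), 49163), -1))) = Add(-48391, Mul(-1, Pow(Add(Mul(-3751, -15200), 49163), -1))) = Add(-48391, Mul(-1, Pow(Add(57015200, 49163), -1))) = Add(-48391, Mul(-1, Pow(57064363, -1))) = Add(-48391, Mul(-1, Rational(1, 57064363))) = Add(-48391, Rational(-1, 57064363)) = Rational(-2761401589934, 57064363)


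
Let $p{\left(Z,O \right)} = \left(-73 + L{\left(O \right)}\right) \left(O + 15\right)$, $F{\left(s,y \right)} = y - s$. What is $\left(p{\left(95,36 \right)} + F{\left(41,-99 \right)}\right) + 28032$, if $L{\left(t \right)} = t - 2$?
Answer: $25903$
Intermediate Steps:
$L{\left(t \right)} = -2 + t$
$p{\left(Z,O \right)} = \left(-75 + O\right) \left(15 + O\right)$ ($p{\left(Z,O \right)} = \left(-73 + \left(-2 + O\right)\right) \left(O + 15\right) = \left(-75 + O\right) \left(15 + O\right)$)
$\left(p{\left(95,36 \right)} + F{\left(41,-99 \right)}\right) + 28032 = \left(\left(-1125 + 36^{2} - 2160\right) - 140\right) + 28032 = \left(\left(-1125 + 1296 - 2160\right) - 140\right) + 28032 = \left(-1989 - 140\right) + 28032 = -2129 + 28032 = 25903$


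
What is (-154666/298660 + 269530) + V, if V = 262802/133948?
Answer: 673911317330897/2500306855 ≈ 2.6953e+5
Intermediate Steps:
V = 131401/66974 (V = 262802*(1/133948) = 131401/66974 ≈ 1.9620)
(-154666/298660 + 269530) + V = (-154666/298660 + 269530) + 131401/66974 = (-154666*1/298660 + 269530) + 131401/66974 = (-77333/149330 + 269530) + 131401/66974 = 40248837567/149330 + 131401/66974 = 673911317330897/2500306855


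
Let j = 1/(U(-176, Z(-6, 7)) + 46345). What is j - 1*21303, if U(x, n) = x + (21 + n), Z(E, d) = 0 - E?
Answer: -984113387/46196 ≈ -21303.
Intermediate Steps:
Z(E, d) = -E
U(x, n) = 21 + n + x
j = 1/46196 (j = 1/((21 - 1*(-6) - 176) + 46345) = 1/((21 + 6 - 176) + 46345) = 1/(-149 + 46345) = 1/46196 ≈ 2.1647e-5)
j - 1*21303 = 1/46196 - 1*21303 = 1/46196 - 21303 = -984113387/46196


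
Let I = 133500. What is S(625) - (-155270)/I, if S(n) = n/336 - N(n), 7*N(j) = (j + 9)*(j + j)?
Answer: -28212246621/249200 ≈ -1.1321e+5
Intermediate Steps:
N(j) = 2*j*(9 + j)/7 (N(j) = ((j + 9)*(j + j))/7 = ((9 + j)*(2*j))/7 = (2*j*(9 + j))/7 = 2*j*(9 + j)/7)
S(n) = n/336 - 2*n*(9 + n)/7
S(625) - (-155270)/I = (1/336)*625*(-863 - 96*625) - (-155270)/133500 = (1/336)*625*(-863 - 60000) - (-155270)/133500 = (1/336)*625*(-60863) - 1*(-15527/13350) = -38039375/336 + 15527/13350 = -28212246621/249200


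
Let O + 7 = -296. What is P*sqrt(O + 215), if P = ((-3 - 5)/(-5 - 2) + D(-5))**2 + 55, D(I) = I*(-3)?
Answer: 30928*I*sqrt(22)/49 ≈ 2960.5*I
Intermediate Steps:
O = -303 (O = -7 - 296 = -303)
D(I) = -3*I
P = 15464/49 (P = ((-3 - 5)/(-5 - 2) - 3*(-5))**2 + 55 = (-8/(-7) + 15)**2 + 55 = (-8*(-1/7) + 15)**2 + 55 = (8/7 + 15)**2 + 55 = (113/7)**2 + 55 = 12769/49 + 55 = 15464/49 ≈ 315.59)
P*sqrt(O + 215) = 15464*sqrt(-303 + 215)/49 = 15464*sqrt(-88)/49 = 15464*(2*I*sqrt(22))/49 = 30928*I*sqrt(22)/49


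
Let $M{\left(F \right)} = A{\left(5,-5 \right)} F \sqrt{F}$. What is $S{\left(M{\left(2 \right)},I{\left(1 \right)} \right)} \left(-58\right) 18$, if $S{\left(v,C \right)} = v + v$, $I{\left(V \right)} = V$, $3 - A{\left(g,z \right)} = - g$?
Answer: $- 33408 \sqrt{2} \approx -47246.0$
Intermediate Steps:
$A{\left(g,z \right)} = 3 + g$ ($A{\left(g,z \right)} = 3 - - g = 3 + g$)
$M{\left(F \right)} = 8 F^{\frac{3}{2}}$ ($M{\left(F \right)} = \left(3 + 5\right) F \sqrt{F} = 8 F \sqrt{F} = 8 F^{\frac{3}{2}}$)
$S{\left(v,C \right)} = 2 v$
$S{\left(M{\left(2 \right)},I{\left(1 \right)} \right)} \left(-58\right) 18 = 2 \cdot 8 \cdot 2^{\frac{3}{2}} \left(-58\right) 18 = 2 \cdot 8 \cdot 2 \sqrt{2} \left(-58\right) 18 = 2 \cdot 16 \sqrt{2} \left(-58\right) 18 = 32 \sqrt{2} \left(-58\right) 18 = - 1856 \sqrt{2} \cdot 18 = - 33408 \sqrt{2}$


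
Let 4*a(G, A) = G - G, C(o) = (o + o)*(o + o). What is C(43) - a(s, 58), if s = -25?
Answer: 7396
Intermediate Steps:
C(o) = 4*o**2 (C(o) = (2*o)*(2*o) = 4*o**2)
a(G, A) = 0 (a(G, A) = (G - G)/4 = (1/4)*0 = 0)
C(43) - a(s, 58) = 4*43**2 - 1*0 = 4*1849 + 0 = 7396 + 0 = 7396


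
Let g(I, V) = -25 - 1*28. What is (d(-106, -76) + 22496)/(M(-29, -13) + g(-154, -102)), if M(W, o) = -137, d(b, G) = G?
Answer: -118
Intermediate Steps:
g(I, V) = -53 (g(I, V) = -25 - 28 = -53)
(d(-106, -76) + 22496)/(M(-29, -13) + g(-154, -102)) = (-76 + 22496)/(-137 - 53) = 22420/(-190) = 22420*(-1/190) = -118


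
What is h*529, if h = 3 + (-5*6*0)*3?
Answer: 1587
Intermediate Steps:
h = 3 (h = 3 - 30*0*3 = 3 + 0*3 = 3 + 0 = 3)
h*529 = 3*529 = 1587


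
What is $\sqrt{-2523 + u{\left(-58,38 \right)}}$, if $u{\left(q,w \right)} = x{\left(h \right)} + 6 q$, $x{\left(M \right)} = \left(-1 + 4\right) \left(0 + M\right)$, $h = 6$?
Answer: $3 i \sqrt{317} \approx 53.413 i$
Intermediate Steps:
$x{\left(M \right)} = 3 M$
$u{\left(q,w \right)} = 18 + 6 q$ ($u{\left(q,w \right)} = 3 \cdot 6 + 6 q = 18 + 6 q$)
$\sqrt{-2523 + u{\left(-58,38 \right)}} = \sqrt{-2523 + \left(18 + 6 \left(-58\right)\right)} = \sqrt{-2523 + \left(18 - 348\right)} = \sqrt{-2523 - 330} = \sqrt{-2853} = 3 i \sqrt{317}$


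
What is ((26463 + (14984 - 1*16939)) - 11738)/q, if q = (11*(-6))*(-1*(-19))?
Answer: -6385/627 ≈ -10.183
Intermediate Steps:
q = -1254 (q = -66*19 = -1254)
((26463 + (14984 - 1*16939)) - 11738)/q = ((26463 + (14984 - 1*16939)) - 11738)/(-1254) = ((26463 + (14984 - 16939)) - 11738)*(-1/1254) = ((26463 - 1955) - 11738)*(-1/1254) = (24508 - 11738)*(-1/1254) = 12770*(-1/1254) = -6385/627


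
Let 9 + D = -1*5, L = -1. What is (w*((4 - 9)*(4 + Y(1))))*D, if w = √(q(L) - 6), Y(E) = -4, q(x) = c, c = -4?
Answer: 0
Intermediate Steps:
q(x) = -4
w = I*√10 (w = √(-4 - 6) = √(-10) = I*√10 ≈ 3.1623*I)
D = -14 (D = -9 - 1*5 = -9 - 5 = -14)
(w*((4 - 9)*(4 + Y(1))))*D = ((I*√10)*((4 - 9)*(4 - 4)))*(-14) = ((I*√10)*(-5*0))*(-14) = ((I*√10)*0)*(-14) = 0*(-14) = 0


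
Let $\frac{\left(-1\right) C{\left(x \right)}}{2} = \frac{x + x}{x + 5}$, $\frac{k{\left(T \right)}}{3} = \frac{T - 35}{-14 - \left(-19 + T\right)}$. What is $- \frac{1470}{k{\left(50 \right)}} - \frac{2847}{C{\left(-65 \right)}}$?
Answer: $2127$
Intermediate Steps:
$k{\left(T \right)} = \frac{3 \left(-35 + T\right)}{5 - T}$ ($k{\left(T \right)} = 3 \frac{T - 35}{-14 - \left(-19 + T\right)} = 3 \frac{-35 + T}{5 - T} = \frac{3 \left(-35 + T\right)}{5 - T}$)
$C{\left(x \right)} = - \frac{4 x}{5 + x}$ ($C{\left(x \right)} = - 2 \frac{x + x}{x + 5} = - 2 \frac{2 x}{5 + x} = - \frac{4 x}{5 + x}$)
$- \frac{1470}{k{\left(50 \right)}} - \frac{2847}{C{\left(-65 \right)}} = - \frac{1470}{3 \frac{1}{-5 + 50} \left(35 - 50\right)} - \frac{2847}{\left(-4\right) \left(-65\right) \frac{1}{5 - 65}} = - \frac{1470}{3 \cdot \frac{1}{45} \left(35 - 50\right)} - \frac{2847}{\left(-4\right) \left(-65\right) \frac{1}{-60}} = - \frac{1470}{3 \cdot \frac{1}{45} \left(-15\right)} - \frac{2847}{\left(-4\right) \left(-65\right) \left(- \frac{1}{60}\right)} = - \frac{1470}{-1} - \frac{2847}{- \frac{13}{3}} = \left(-1470\right) \left(-1\right) - -657 = 1470 + 657 = 2127$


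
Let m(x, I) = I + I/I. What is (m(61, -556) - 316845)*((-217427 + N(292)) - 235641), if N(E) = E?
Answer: 143711102400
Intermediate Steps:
m(x, I) = 1 + I (m(x, I) = I + 1 = 1 + I)
(m(61, -556) - 316845)*((-217427 + N(292)) - 235641) = ((1 - 556) - 316845)*((-217427 + 292) - 235641) = (-555 - 316845)*(-217135 - 235641) = -317400*(-452776) = 143711102400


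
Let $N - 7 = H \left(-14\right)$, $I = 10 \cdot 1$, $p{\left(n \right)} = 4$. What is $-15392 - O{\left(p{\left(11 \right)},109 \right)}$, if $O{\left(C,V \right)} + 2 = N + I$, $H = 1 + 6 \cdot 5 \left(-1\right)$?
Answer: $-15813$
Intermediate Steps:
$H = -29$ ($H = 1 + 30 \left(-1\right) = 1 - 30 = -29$)
$I = 10$
$N = 413$ ($N = 7 - -406 = 7 + 406 = 413$)
$O{\left(C,V \right)} = 421$ ($O{\left(C,V \right)} = -2 + \left(413 + 10\right) = -2 + 423 = 421$)
$-15392 - O{\left(p{\left(11 \right)},109 \right)} = -15392 - 421 = -15813$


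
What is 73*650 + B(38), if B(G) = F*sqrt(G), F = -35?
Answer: 47450 - 35*sqrt(38) ≈ 47234.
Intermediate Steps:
B(G) = -35*sqrt(G)
73*650 + B(38) = 73*650 - 35*sqrt(38) = 47450 - 35*sqrt(38)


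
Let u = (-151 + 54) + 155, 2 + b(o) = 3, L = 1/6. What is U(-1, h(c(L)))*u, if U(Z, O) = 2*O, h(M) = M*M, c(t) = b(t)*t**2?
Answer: 29/324 ≈ 0.089506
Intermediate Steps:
L = 1/6 ≈ 0.16667
b(o) = 1 (b(o) = -2 + 3 = 1)
c(t) = t**2 (c(t) = 1*t**2 = t**2)
h(M) = M**2
u = 58 (u = -97 + 155 = 58)
U(-1, h(c(L)))*u = (2*((1/6)**2)**2)*58 = (2*(1/36)**2)*58 = (2*(1/1296))*58 = (1/648)*58 = 29/324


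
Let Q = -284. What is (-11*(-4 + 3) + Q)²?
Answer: 74529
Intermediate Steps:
(-11*(-4 + 3) + Q)² = (-11*(-4 + 3) - 284)² = (-11*(-1) - 284)² = (11 - 284)² = (-273)² = 74529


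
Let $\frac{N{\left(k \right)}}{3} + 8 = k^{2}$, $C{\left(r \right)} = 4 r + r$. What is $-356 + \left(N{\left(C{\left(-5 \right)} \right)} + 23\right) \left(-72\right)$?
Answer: $-135284$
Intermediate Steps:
$C{\left(r \right)} = 5 r$
$N{\left(k \right)} = -24 + 3 k^{2}$
$-356 + \left(N{\left(C{\left(-5 \right)} \right)} + 23\right) \left(-72\right) = -356 + \left(\left(-24 + 3 \left(5 \left(-5\right)\right)^{2}\right) + 23\right) \left(-72\right) = -356 + \left(\left(-24 + 3 \left(-25\right)^{2}\right) + 23\right) \left(-72\right) = -356 + \left(\left(-24 + 3 \cdot 625\right) + 23\right) \left(-72\right) = -356 + \left(\left(-24 + 1875\right) + 23\right) \left(-72\right) = -356 + \left(1851 + 23\right) \left(-72\right) = -356 + 1874 \left(-72\right) = -356 - 134928 = -135284$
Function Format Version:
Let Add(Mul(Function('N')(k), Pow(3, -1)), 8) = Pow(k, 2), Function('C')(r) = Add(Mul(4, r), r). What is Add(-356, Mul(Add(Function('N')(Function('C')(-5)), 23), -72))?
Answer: -135284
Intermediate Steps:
Function('C')(r) = Mul(5, r)
Function('N')(k) = Add(-24, Mul(3, Pow(k, 2)))
Add(-356, Mul(Add(Function('N')(Function('C')(-5)), 23), -72)) = Add(-356, Mul(Add(Add(-24, Mul(3, Pow(Mul(5, -5), 2))), 23), -72)) = Add(-356, Mul(Add(Add(-24, Mul(3, Pow(-25, 2))), 23), -72)) = Add(-356, Mul(Add(Add(-24, Mul(3, 625)), 23), -72)) = Add(-356, Mul(Add(Add(-24, 1875), 23), -72)) = Add(-356, Mul(Add(1851, 23), -72)) = Add(-356, Mul(1874, -72)) = Add(-356, -134928) = -135284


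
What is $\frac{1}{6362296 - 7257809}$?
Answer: $- \frac{1}{895513} \approx -1.1167 \cdot 10^{-6}$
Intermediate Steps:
$\frac{1}{6362296 - 7257809} = \frac{1}{-895513} = - \frac{1}{895513}$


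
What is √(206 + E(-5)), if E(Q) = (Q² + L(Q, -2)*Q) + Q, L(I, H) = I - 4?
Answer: √271 ≈ 16.462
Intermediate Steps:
L(I, H) = -4 + I
E(Q) = Q + Q² + Q*(-4 + Q) (E(Q) = (Q² + (-4 + Q)*Q) + Q = (Q² + Q*(-4 + Q)) + Q = Q + Q² + Q*(-4 + Q))
√(206 + E(-5)) = √(206 - 5*(-3 + 2*(-5))) = √(206 - 5*(-3 - 10)) = √(206 - 5*(-13)) = √(206 + 65) = √271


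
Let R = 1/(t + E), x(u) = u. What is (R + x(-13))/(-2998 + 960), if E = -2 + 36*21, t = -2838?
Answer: 27093/4247192 ≈ 0.0063790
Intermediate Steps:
E = 754 (E = -2 + 756 = 754)
R = -1/2084 (R = 1/(-2838 + 754) = 1/(-2084) = -1/2084 ≈ -0.00047985)
(R + x(-13))/(-2998 + 960) = (-1/2084 - 13)/(-2998 + 960) = -27093/2084/(-2038) = -27093/2084*(-1/2038) = 27093/4247192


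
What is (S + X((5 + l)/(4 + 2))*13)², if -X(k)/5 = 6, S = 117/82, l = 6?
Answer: 1015250769/6724 ≈ 1.5099e+5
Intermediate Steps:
S = 117/82 (S = 117*(1/82) = 117/82 ≈ 1.4268)
X(k) = -30 (X(k) = -5*6 = -30)
(S + X((5 + l)/(4 + 2))*13)² = (117/82 - 30*13)² = (117/82 - 390)² = (-31863/82)² = 1015250769/6724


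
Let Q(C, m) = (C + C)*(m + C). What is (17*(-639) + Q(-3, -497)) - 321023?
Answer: -328886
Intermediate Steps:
Q(C, m) = 2*C*(C + m) (Q(C, m) = (2*C)*(C + m) = 2*C*(C + m))
(17*(-639) + Q(-3, -497)) - 321023 = (17*(-639) + 2*(-3)*(-3 - 497)) - 321023 = (-10863 + 2*(-3)*(-500)) - 321023 = (-10863 + 3000) - 321023 = -7863 - 321023 = -328886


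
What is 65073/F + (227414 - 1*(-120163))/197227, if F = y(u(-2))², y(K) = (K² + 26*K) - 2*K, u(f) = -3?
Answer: 4737895228/260931321 ≈ 18.158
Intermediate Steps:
y(K) = K² + 24*K
F = 3969 (F = (-3*(24 - 3))² = (-3*21)² = (-63)² = 3969)
65073/F + (227414 - 1*(-120163))/197227 = 65073/3969 + (227414 - 1*(-120163))/197227 = 65073*(1/3969) + (227414 + 120163)*(1/197227) = 21691/1323 + 347577*(1/197227) = 21691/1323 + 347577/197227 = 4737895228/260931321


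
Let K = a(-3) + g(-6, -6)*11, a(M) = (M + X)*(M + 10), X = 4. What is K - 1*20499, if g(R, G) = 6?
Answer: -20426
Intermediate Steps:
a(M) = (4 + M)*(10 + M) (a(M) = (M + 4)*(M + 10) = (4 + M)*(10 + M))
K = 73 (K = (40 + (-3)² + 14*(-3)) + 6*11 = (40 + 9 - 42) + 66 = 7 + 66 = 73)
K - 1*20499 = 73 - 1*20499 = 73 - 20499 = -20426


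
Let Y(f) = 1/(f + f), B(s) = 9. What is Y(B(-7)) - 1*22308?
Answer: -401543/18 ≈ -22308.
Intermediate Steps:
Y(f) = 1/(2*f)
Y(B(-7)) - 1*22308 = (½)/9 - 1*22308 = (½)*(⅑) - 22308 = 1/18 - 22308 = -401543/18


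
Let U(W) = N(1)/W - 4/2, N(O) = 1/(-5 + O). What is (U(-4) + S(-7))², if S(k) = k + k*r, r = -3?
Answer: 37249/256 ≈ 145.50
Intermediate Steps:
S(k) = -2*k (S(k) = k + k*(-3) = k - 3*k = -2*k)
U(W) = -2 - 1/(4*W) (U(W) = 1/((-5 + 1)*W) - 4/2 = 1/((-4)*W) - 4*½ = -1/(4*W) - 2 = -2 - 1/(4*W))
(U(-4) + S(-7))² = ((-2 - ¼/(-4)) - 2*(-7))² = ((-2 - ¼*(-¼)) + 14)² = ((-2 + 1/16) + 14)² = (-31/16 + 14)² = (193/16)² = 37249/256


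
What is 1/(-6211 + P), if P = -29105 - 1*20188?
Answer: -1/55504 ≈ -1.8017e-5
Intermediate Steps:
P = -49293 (P = -29105 - 20188 = -49293)
1/(-6211 + P) = 1/(-6211 - 49293) = 1/(-55504) = -1/55504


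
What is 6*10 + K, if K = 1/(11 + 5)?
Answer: 961/16 ≈ 60.063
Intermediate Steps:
K = 1/16 ≈ 0.062500
6*10 + K = 6*10 + 1/16 = 60 + 1/16 = 961/16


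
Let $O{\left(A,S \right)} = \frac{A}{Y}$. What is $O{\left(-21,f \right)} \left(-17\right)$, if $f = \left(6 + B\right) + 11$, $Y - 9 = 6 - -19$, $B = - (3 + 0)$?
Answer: $\frac{21}{2} \approx 10.5$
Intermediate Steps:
$B = -3$ ($B = \left(-1\right) 3 = -3$)
$Y = 34$ ($Y = 9 + \left(6 - -19\right) = 9 + \left(6 + 19\right) = 9 + 25 = 34$)
$f = 14$ ($f = \left(6 - 3\right) + 11 = 3 + 11 = 14$)
$O{\left(A,S \right)} = \frac{A}{34}$
$O{\left(-21,f \right)} \left(-17\right) = \frac{1}{34} \left(-21\right) \left(-17\right) = \left(- \frac{21}{34}\right) \left(-17\right) = \frac{21}{2}$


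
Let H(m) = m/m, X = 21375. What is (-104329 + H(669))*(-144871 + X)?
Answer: 12884090688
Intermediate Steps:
H(m) = 1
(-104329 + H(669))*(-144871 + X) = (-104329 + 1)*(-144871 + 21375) = -104328*(-123496) = 12884090688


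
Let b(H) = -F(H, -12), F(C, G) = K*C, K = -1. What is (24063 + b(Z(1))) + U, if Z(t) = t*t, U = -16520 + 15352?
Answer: 22896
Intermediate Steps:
U = -1168
F(C, G) = -C
Z(t) = t**2
b(H) = H (b(H) = -(-1)*H = H)
(24063 + b(Z(1))) + U = (24063 + 1**2) - 1168 = (24063 + 1) - 1168 = 24064 - 1168 = 22896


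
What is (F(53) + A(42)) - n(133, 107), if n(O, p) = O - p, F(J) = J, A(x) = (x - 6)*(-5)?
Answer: -153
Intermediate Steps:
A(x) = 30 - 5*x (A(x) = (-6 + x)*(-5) = 30 - 5*x)
(F(53) + A(42)) - n(133, 107) = (53 + (30 - 5*42)) - (133 - 1*107) = (53 + (30 - 210)) - (133 - 107) = (53 - 180) - 1*26 = -127 - 26 = -153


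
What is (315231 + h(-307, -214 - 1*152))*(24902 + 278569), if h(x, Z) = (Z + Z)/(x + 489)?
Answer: 1243609201215/13 ≈ 9.5662e+10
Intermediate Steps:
h(x, Z) = 2*Z/(489 + x) (h(x, Z) = (2*Z)/(489 + x) = 2*Z/(489 + x))
(315231 + h(-307, -214 - 1*152))*(24902 + 278569) = (315231 + 2*(-214 - 1*152)/(489 - 307))*(24902 + 278569) = (315231 + 2*(-214 - 152)/182)*303471 = (315231 + 2*(-366)*(1/182))*303471 = (315231 - 366/91)*303471 = (28685655/91)*303471 = 1243609201215/13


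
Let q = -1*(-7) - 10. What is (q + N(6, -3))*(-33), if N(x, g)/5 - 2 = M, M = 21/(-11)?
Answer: 84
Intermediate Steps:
M = -21/11 (M = 21*(-1/11) = -21/11 ≈ -1.9091)
N(x, g) = 5/11 (N(x, g) = 10 + 5*(-21/11) = 10 - 105/11 = 5/11)
q = -3 (q = 7 - 10 = -3)
(q + N(6, -3))*(-33) = (-3 + 5/11)*(-33) = -28/11*(-33) = 84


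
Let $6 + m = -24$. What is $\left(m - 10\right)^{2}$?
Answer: $1600$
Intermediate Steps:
$m = -30$ ($m = -6 - 24 = -30$)
$\left(m - 10\right)^{2} = \left(-30 - 10\right)^{2} = \left(-40\right)^{2} = 1600$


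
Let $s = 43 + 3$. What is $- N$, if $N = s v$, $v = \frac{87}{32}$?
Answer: $- \frac{2001}{16} \approx -125.06$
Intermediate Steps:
$v = \frac{87}{32}$ ($v = 87 \cdot \frac{1}{32} = \frac{87}{32} \approx 2.7188$)
$s = 46$
$N = \frac{2001}{16}$ ($N = 46 \cdot \frac{87}{32} = \frac{2001}{16} \approx 125.06$)
$- N = \left(-1\right) \frac{2001}{16} = - \frac{2001}{16}$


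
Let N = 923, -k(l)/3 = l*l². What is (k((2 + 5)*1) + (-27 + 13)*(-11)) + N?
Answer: 48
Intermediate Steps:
k(l) = -3*l³ (k(l) = -3*l*l² = -3*l³)
(k((2 + 5)*1) + (-27 + 13)*(-11)) + N = (-3*(2 + 5)³ + (-27 + 13)*(-11)) + 923 = (-3*(7*1)³ - 14*(-11)) + 923 = (-3*7³ + 154) + 923 = (-3*343 + 154) + 923 = (-1029 + 154) + 923 = -875 + 923 = 48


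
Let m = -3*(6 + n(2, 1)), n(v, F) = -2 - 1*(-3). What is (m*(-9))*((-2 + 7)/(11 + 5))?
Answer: 945/16 ≈ 59.063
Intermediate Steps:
n(v, F) = 1 (n(v, F) = -2 + 3 = 1)
m = -21 (m = -3*(6 + 1) = -3*7 = -21)
(m*(-9))*((-2 + 7)/(11 + 5)) = (-21*(-9))*((-2 + 7)/(11 + 5)) = 189*(5/16) = 945/16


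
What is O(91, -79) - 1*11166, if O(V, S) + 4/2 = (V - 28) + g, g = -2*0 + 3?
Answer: -11102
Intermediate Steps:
g = 3 (g = 0 + 3 = 3)
O(V, S) = -27 + V (O(V, S) = -2 + ((V - 28) + 3) = -2 + ((-28 + V) + 3) = -2 + (-25 + V) = -27 + V)
O(91, -79) - 1*11166 = (-27 + 91) - 1*11166 = 64 - 11166 = -11102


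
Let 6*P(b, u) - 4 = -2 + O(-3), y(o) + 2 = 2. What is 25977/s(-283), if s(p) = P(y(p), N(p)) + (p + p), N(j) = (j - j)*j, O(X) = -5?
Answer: -51954/1133 ≈ -45.855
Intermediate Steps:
y(o) = 0 (y(o) = -2 + 2 = 0)
N(j) = 0 (N(j) = 0*j = 0)
P(b, u) = -½ (P(b, u) = ⅔ + (-2 - 5)/6 = ⅔ + (⅙)*(-7) = ⅔ - 7/6 = -½)
s(p) = -½ + 2*p (s(p) = -½ + (p + p) = -½ + 2*p)
25977/s(-283) = 25977/(-½ + 2*(-283)) = 25977/(-½ - 566) = 25977/(-1133/2) = 25977*(-2/1133) = -51954/1133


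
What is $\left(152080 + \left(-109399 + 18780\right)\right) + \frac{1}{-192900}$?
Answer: $\frac{11855826899}{192900} \approx 61461.0$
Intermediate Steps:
$\left(152080 + \left(-109399 + 18780\right)\right) + \frac{1}{-192900} = \left(152080 - 90619\right) - \frac{1}{192900} = 61461 - \frac{1}{192900} = \frac{11855826899}{192900}$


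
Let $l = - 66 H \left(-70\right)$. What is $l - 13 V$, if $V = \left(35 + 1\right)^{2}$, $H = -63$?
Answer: $-307908$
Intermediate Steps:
$V = 1296$ ($V = 36^{2} = 1296$)
$l = -291060$ ($l = \left(-66\right) \left(-63\right) \left(-70\right) = 4158 \left(-70\right) = -291060$)
$l - 13 V = -291060 - 13 \cdot 1296 = -291060 - 16848 = -307908$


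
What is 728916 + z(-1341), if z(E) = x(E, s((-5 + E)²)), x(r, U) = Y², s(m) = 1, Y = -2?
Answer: 728920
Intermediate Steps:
x(r, U) = 4 (x(r, U) = (-2)² = 4)
z(E) = 4
728916 + z(-1341) = 728916 + 4 = 728920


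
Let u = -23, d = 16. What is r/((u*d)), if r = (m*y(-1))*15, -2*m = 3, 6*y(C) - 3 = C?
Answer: 15/736 ≈ 0.020380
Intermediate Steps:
y(C) = ½ + C/6
m = -3/2 (m = -½*3 = -3/2 ≈ -1.5000)
r = -15/2 (r = -3*(½ + (⅙)*(-1))/2*15 = -3*(½ - ⅙)/2*15 = -3/2*⅓*15 = -½*15 = -15/2 ≈ -7.5000)
r/((u*d)) = -15/(2*((-23*16))) = -15/2/(-368) = -15/2*(-1/368) = 15/736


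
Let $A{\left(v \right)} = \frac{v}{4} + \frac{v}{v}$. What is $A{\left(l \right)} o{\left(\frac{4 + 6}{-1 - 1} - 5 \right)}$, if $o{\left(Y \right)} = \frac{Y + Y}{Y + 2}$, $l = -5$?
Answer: $- \frac{5}{8} \approx -0.625$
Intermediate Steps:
$o{\left(Y \right)} = \frac{2 Y}{2 + Y}$
$A{\left(v \right)} = 1 + \frac{v}{4}$ ($A{\left(v \right)} = v \frac{1}{4} + 1 = \frac{v}{4} + 1 = 1 + \frac{v}{4}$)
$A{\left(l \right)} o{\left(\frac{4 + 6}{-1 - 1} - 5 \right)} = \left(1 + \frac{1}{4} \left(-5\right)\right) \frac{2 \left(\frac{4 + 6}{-1 - 1} - 5\right)}{2 + \left(\frac{4 + 6}{-1 - 1} - 5\right)} = \left(1 - \frac{5}{4}\right) \frac{2 \left(\frac{10}{-2} - 5\right)}{2 + \left(\frac{10}{-2} - 5\right)} = - \frac{2 \left(10 \left(- \frac{1}{2}\right) - 5\right) \frac{1}{2 + \left(10 \left(- \frac{1}{2}\right) - 5\right)}}{4} = - \frac{2 \left(-5 - 5\right) \frac{1}{2 - 10}}{4} = - \frac{2 \left(-10\right) \frac{1}{2 - 10}}{4} = - \frac{2 \left(-10\right) \frac{1}{-8}}{4} = - \frac{2 \left(-10\right) \left(- \frac{1}{8}\right)}{4} = \left(- \frac{1}{4}\right) \frac{5}{2} = - \frac{5}{8}$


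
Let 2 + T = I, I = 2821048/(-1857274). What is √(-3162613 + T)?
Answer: I*√2727335100477181723/928637 ≈ 1778.4*I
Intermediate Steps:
I = -1410524/928637 (I = 2821048*(-1/1857274) = -1410524/928637 ≈ -1.5189)
T = -3267798/928637 (T = -2 - 1410524/928637 = -3267798/928637 ≈ -3.5189)
√(-3162613 + T) = √(-3162613 - 3267798/928637) = √(-2936922716279/928637) = I*√2727335100477181723/928637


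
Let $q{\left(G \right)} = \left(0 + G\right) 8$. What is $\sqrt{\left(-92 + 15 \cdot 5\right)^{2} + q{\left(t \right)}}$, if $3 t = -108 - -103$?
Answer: $\frac{\sqrt{2481}}{3} \approx 16.603$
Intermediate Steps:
$t = - \frac{5}{3}$ ($t = \frac{-108 - -103}{3} = \frac{-108 + 103}{3} = \frac{1}{3} \left(-5\right) = - \frac{5}{3} \approx -1.6667$)
$q{\left(G \right)} = 8 G$ ($q{\left(G \right)} = G 8 = 8 G$)
$\sqrt{\left(-92 + 15 \cdot 5\right)^{2} + q{\left(t \right)}} = \sqrt{\left(-92 + 15 \cdot 5\right)^{2} + 8 \left(- \frac{5}{3}\right)} = \sqrt{\left(-92 + 75\right)^{2} - \frac{40}{3}} = \sqrt{\left(-17\right)^{2} - \frac{40}{3}} = \sqrt{289 - \frac{40}{3}} = \sqrt{\frac{827}{3}} = \frac{\sqrt{2481}}{3}$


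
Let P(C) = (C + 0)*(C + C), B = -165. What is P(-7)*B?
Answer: -16170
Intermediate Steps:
P(C) = 2*C² (P(C) = C*(2*C) = 2*C²)
P(-7)*B = (2*(-7)²)*(-165) = (2*49)*(-165) = 98*(-165) = -16170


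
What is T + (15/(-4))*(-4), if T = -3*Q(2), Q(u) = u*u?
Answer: 3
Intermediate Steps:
Q(u) = u**2
T = -12 (T = -3*2**2 = -3*4 = -12)
T + (15/(-4))*(-4) = -12 + (15/(-4))*(-4) = -12 + (15*(-1/4))*(-4) = -12 - 15/4*(-4) = -12 + 15 = 3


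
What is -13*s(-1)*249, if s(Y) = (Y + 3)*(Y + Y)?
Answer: 12948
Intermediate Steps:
s(Y) = 2*Y*(3 + Y) (s(Y) = (3 + Y)*(2*Y) = 2*Y*(3 + Y))
-13*s(-1)*249 = -26*(-1)*(3 - 1)*249 = -26*(-1)*2*249 = -13*(-4)*249 = 52*249 = 12948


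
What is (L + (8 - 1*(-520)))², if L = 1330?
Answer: 3452164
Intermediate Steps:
(L + (8 - 1*(-520)))² = (1330 + (8 - 1*(-520)))² = (1330 + (8 + 520))² = (1330 + 528)² = 1858² = 3452164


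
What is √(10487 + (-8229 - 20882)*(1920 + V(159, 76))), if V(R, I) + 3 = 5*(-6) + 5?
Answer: 5*I*√2202701 ≈ 7420.8*I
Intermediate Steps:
V(R, I) = -28 (V(R, I) = -3 + (5*(-6) + 5) = -3 + (-30 + 5) = -3 - 25 = -28)
√(10487 + (-8229 - 20882)*(1920 + V(159, 76))) = √(10487 + (-8229 - 20882)*(1920 - 28)) = √(10487 - 29111*1892) = √(10487 - 55078012) = √(-55067525) = 5*I*√2202701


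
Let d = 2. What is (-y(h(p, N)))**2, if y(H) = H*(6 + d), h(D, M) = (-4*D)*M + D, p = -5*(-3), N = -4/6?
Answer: 193600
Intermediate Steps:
N = -2/3 (N = -4*1/6 = -2/3 ≈ -0.66667)
p = 15
h(D, M) = D - 4*D*M (h(D, M) = -4*D*M + D = D - 4*D*M)
y(H) = 8*H (y(H) = H*(6 + 2) = H*8 = 8*H)
(-y(h(p, N)))**2 = (-8*15*(1 - 4*(-2/3)))**2 = (-8*15*(1 + 8/3))**2 = (-8*15*(11/3))**2 = (-8*55)**2 = (-1*440)**2 = (-440)**2 = 193600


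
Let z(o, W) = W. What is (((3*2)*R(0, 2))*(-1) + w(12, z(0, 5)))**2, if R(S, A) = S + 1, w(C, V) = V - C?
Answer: 169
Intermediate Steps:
R(S, A) = 1 + S
(((3*2)*R(0, 2))*(-1) + w(12, z(0, 5)))**2 = (((3*2)*(1 + 0))*(-1) + (5 - 1*12))**2 = ((6*1)*(-1) + (5 - 12))**2 = (6*(-1) - 7)**2 = (-6 - 7)**2 = (-13)**2 = 169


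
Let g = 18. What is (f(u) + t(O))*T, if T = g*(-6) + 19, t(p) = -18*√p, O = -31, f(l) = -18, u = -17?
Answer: 1602 + 1602*I*√31 ≈ 1602.0 + 8919.6*I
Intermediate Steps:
T = -89 (T = 18*(-6) + 19 = -108 + 19 = -89)
(f(u) + t(O))*T = (-18 - 18*I*√31)*(-89) = 1602 + 1602*I*√31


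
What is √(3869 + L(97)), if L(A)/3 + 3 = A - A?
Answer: 2*√965 ≈ 62.129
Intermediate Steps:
L(A) = -9 (L(A) = -9 + 3*(A - A) = -9 + 3*0 = -9 + 0 = -9)
√(3869 + L(97)) = √(3869 - 9) = √3860 = 2*√965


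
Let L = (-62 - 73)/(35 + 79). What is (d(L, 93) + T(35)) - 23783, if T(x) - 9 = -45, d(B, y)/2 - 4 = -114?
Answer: -24039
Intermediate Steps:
L = -45/38 (L = -135/114 = -135*1/114 = -45/38 ≈ -1.1842)
d(B, y) = -220 (d(B, y) = 8 + 2*(-114) = 8 - 228 = -220)
T(x) = -36 (T(x) = 9 - 45 = -36)
(d(L, 93) + T(35)) - 23783 = (-220 - 36) - 23783 = -256 - 23783 = -24039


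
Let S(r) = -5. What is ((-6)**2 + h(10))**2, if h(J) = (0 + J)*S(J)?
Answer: 196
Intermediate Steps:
h(J) = -5*J (h(J) = (0 + J)*(-5) = J*(-5) = -5*J)
((-6)**2 + h(10))**2 = ((-6)**2 - 5*10)**2 = (36 - 50)**2 = (-14)**2 = 196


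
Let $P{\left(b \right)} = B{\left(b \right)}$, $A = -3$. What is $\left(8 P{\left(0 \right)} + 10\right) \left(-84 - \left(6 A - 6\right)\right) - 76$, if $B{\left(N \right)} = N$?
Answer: $-676$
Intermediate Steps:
$P{\left(b \right)} = b$
$\left(8 P{\left(0 \right)} + 10\right) \left(-84 - \left(6 A - 6\right)\right) - 76 = \left(8 \cdot 0 + 10\right) \left(-84 - \left(6 \left(-3\right) - 6\right)\right) - 76 = \left(0 + 10\right) \left(-84 - \left(-18 - 6\right)\right) - 76 = 10 \left(-84 - -24\right) - 76 = 10 \left(-84 + 24\right) - 76 = 10 \left(-60\right) - 76 = -600 - 76 = -676$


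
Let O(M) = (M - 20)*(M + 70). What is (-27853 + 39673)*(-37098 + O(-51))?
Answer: -454443540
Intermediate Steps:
O(M) = (-20 + M)*(70 + M)
(-27853 + 39673)*(-37098 + O(-51)) = (-27853 + 39673)*(-37098 + (-1400 + (-51)² + 50*(-51))) = 11820*(-37098 + (-1400 + 2601 - 2550)) = 11820*(-37098 - 1349) = 11820*(-38447) = -454443540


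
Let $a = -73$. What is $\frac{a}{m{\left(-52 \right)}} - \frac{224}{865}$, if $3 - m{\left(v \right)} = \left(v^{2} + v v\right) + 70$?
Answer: $- \frac{3187}{12975} \approx -0.24563$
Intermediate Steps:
$m{\left(v \right)} = -67 - 2 v^{2}$ ($m{\left(v \right)} = 3 - \left(\left(v^{2} + v v\right) + 70\right) = 3 - \left(\left(v^{2} + v^{2}\right) + 70\right) = 3 - \left(2 v^{2} + 70\right) = 3 - \left(70 + 2 v^{2}\right) = -67 - 2 v^{2}$)
$\frac{a}{m{\left(-52 \right)}} - \frac{224}{865} = - \frac{73}{-67 - 2 \left(-52\right)^{2}} - \frac{224}{865} = - \frac{73}{-67 - 5408} - \frac{224}{865} = - \frac{73}{-5475} - \frac{224}{865} = \left(-73\right) \left(- \frac{1}{5475}\right) - \frac{224}{865} = \frac{1}{75} - \frac{224}{865} = - \frac{3187}{12975}$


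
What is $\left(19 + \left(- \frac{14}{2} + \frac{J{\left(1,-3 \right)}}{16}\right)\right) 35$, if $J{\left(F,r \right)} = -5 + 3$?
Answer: $\frac{3325}{8} \approx 415.63$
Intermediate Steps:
$J{\left(F,r \right)} = -2$
$\left(19 + \left(- \frac{14}{2} + \frac{J{\left(1,-3 \right)}}{16}\right)\right) 35 = \left(19 - \left(7 + \frac{1}{8}\right)\right) 35 = \left(19 - \frac{57}{8}\right) 35 = \frac{95}{8} \cdot 35 = \frac{3325}{8}$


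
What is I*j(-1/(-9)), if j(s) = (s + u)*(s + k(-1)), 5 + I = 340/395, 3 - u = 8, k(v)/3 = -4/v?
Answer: 522764/2133 ≈ 245.08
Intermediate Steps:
k(v) = -12/v (k(v) = 3*(-4/v) = -12/v)
u = -5 (u = 3 - 1*8 = 3 - 8 = -5)
I = -327/79 (I = -5 + 340/395 = -5 + 340*(1/395) = -5 + 68/79 = -327/79 ≈ -4.1392)
j(s) = (-5 + s)*(12 + s) (j(s) = (s - 5)*(s - 12/(-1)) = (-5 + s)*(s - 12*(-1)) = (-5 + s)*(s + 12) = (-5 + s)*(12 + s))
I*j(-1/(-9)) = -327*(-60 + (-1/(-9))² + 7*(-1/(-9)))/79 = -327*(-60 + (-1*(-⅑))² + 7*(-1*(-⅑)))/79 = -327*(-60 + (⅑)² + 7*(⅑))/79 = -327*(-60 + 1/81 + 7/9)/79 = -327/79*(-4796/81) = 522764/2133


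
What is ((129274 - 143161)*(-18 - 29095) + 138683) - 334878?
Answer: 404096036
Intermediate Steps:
((129274 - 143161)*(-18 - 29095) + 138683) - 334878 = (-13887*(-29113) + 138683) - 334878 = (404292231 + 138683) - 334878 = 404430914 - 334878 = 404096036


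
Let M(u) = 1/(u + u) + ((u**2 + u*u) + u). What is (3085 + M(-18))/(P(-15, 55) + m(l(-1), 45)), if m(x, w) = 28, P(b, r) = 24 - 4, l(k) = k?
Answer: 133739/1728 ≈ 77.395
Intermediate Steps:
P(b, r) = 20
M(u) = u + 1/(2*u) + 2*u**2 (M(u) = 1/(2*u) + ((u**2 + u**2) + u) = 1/(2*u) + (2*u**2 + u) = 1/(2*u) + (u + 2*u**2) = u + 1/(2*u) + 2*u**2)
(3085 + M(-18))/(P(-15, 55) + m(l(-1), 45)) = (3085 + (-18 + (1/2)/(-18) + 2*(-18)**2))/(20 + 28) = (3085 + (-18 + (1/2)*(-1/18) + 2*324))/48 = (3085 + (-18 - 1/36 + 648))*(1/48) = (3085 + 22679/36)*(1/48) = (133739/36)*(1/48) = 133739/1728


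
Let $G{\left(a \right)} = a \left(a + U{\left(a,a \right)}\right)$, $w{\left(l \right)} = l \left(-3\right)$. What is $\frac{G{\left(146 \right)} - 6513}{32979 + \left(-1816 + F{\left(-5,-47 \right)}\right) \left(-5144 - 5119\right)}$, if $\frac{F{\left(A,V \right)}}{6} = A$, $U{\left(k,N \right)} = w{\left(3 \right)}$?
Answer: $\frac{1927}{2711211} \approx 0.00071075$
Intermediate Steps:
$w{\left(l \right)} = - 3 l$
$U{\left(k,N \right)} = -9$ ($U{\left(k,N \right)} = \left(-3\right) 3 = -9$)
$F{\left(A,V \right)} = 6 A$
$G{\left(a \right)} = a \left(-9 + a\right)$ ($G{\left(a \right)} = a \left(a - 9\right) = a \left(-9 + a\right)$)
$\frac{G{\left(146 \right)} - 6513}{32979 + \left(-1816 + F{\left(-5,-47 \right)}\right) \left(-5144 - 5119\right)} = \frac{146 \left(-9 + 146\right) - 6513}{32979 + \left(-1816 + 6 \left(-5\right)\right) \left(-5144 - 5119\right)} = \frac{146 \cdot 137 - 6513}{32979 + \left(-1816 - 30\right) \left(-10263\right)} = \frac{20002 - 6513}{32979 - -18945498} = \frac{13489}{32979 + 18945498} = \frac{13489}{18978477} = 13489 \cdot \frac{1}{18978477} = \frac{1927}{2711211}$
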